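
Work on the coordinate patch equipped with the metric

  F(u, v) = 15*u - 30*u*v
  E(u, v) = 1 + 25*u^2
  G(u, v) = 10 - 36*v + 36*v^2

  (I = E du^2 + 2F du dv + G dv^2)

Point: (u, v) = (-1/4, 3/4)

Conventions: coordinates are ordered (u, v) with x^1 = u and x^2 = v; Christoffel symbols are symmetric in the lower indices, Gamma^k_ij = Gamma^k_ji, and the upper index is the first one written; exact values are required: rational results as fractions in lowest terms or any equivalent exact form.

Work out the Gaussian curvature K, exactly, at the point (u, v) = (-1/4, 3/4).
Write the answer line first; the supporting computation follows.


Answer: K = -7680/5929

E = 41/16, F = 15/8, G = 13/4, EG - F^2 = 77/16 at the point
E_u = -25/2, E_v = 0, F_u = -15/2, F_v = 15/2, G_u = 0, G_v = 18
E_vv = 0, F_uv = -30, G_uu = 0
Evaluate Brioschi's two determinant matrices M1, M2 and divide by (EG - F^2)^2.
M1 = [[-E_vv/2 + F_uv - G_uu/2, E_u/2, F_u - E_v/2], [F_v - G_u/2, E, F], [G_v/2, F, G]] = [[-30, -25/4, -15/2], [15/2, 41/16, 15/8], [9, 15/8, 13/4]]; det M1 = -30
M2 = [[0, E_v/2, G_u/2], [E_v/2, E, F], [G_u/2, F, G]] = [[0, 0, 0], [0, 41/16, 15/8], [0, 15/8, 13/4]]; det M2 = 0
det M1 - det M2 = -30; K = -30 / (77/16)^2 = -7680/5929


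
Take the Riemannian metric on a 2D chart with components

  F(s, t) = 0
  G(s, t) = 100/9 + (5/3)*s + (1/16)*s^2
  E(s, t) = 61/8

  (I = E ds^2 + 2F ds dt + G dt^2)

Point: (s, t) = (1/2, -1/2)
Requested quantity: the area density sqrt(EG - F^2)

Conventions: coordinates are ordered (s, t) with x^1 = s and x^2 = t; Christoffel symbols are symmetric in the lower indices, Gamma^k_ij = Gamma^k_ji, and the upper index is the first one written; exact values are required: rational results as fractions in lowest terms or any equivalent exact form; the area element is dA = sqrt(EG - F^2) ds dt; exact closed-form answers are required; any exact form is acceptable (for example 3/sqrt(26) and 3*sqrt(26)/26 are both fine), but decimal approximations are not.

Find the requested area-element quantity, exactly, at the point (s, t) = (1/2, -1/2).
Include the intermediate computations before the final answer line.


E = 61/8, F = 0, G = 6889/576; EG - F^2 = 420229/4608

Answer: sqrt(EG - F^2) = 83*sqrt(122)/96


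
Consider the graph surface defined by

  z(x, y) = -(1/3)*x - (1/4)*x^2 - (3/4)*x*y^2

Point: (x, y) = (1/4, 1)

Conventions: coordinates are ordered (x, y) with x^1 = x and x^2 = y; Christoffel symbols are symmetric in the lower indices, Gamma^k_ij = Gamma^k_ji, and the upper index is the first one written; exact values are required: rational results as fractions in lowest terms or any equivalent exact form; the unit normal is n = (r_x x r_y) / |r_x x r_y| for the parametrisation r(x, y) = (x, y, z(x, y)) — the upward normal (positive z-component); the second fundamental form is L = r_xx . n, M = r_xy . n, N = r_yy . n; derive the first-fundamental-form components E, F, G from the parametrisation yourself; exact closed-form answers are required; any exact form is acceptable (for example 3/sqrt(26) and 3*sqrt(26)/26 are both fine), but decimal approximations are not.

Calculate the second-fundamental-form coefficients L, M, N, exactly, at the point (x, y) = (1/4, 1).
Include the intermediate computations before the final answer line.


z_x = -29/24, z_y = -3/8, z_xx = -1/2, z_xy = -3/2, z_yy = -3/8
E = 1417/576, F = 29/64, G = 73/64; answer radicand W^2 = 749/288
unnormalised second-form numerators: l = -1/2, m = -3/2, n = -3/8; L = l/sqrt(749/288), and similarly M = m/sqrt(W^2), N = n/sqrt(W^2)

Answer: L = -6*sqrt(1498)/749, M = -18*sqrt(1498)/749, N = -9*sqrt(1498)/1498


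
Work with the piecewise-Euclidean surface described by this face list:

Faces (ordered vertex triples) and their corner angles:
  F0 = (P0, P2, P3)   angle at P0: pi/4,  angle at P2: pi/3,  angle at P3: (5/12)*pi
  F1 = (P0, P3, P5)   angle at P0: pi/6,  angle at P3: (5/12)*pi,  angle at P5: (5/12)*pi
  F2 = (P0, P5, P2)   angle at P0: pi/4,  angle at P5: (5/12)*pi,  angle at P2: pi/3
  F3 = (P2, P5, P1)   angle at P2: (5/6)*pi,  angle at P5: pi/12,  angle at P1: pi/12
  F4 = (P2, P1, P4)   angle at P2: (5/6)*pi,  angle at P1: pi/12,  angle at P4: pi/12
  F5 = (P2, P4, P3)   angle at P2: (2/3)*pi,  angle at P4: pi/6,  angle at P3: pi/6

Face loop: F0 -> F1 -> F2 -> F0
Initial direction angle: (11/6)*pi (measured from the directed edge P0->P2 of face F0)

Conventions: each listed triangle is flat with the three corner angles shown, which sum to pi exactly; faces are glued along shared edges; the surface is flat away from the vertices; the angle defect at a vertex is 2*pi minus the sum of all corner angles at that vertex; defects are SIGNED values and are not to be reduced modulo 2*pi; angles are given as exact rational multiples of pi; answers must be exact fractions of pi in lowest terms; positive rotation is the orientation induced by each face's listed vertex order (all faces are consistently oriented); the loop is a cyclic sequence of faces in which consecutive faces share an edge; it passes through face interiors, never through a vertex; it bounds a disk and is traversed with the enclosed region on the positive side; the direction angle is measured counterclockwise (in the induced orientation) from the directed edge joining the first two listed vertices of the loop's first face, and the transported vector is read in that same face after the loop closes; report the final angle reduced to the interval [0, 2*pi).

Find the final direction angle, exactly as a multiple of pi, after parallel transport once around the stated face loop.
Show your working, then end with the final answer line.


enclosed vertex P0: corner angles sum to (2/3)*pi, defect = 2*pi - (2/3)*pi = (4/3)*pi
summing the enclosed defects onto the initial angle, mod 2*pi in the induced orientation:
final angle = (11/6)*pi + (4/3)*pi = (7/6)*pi (mod 2*pi)

Answer: final direction angle = (7/6)*pi


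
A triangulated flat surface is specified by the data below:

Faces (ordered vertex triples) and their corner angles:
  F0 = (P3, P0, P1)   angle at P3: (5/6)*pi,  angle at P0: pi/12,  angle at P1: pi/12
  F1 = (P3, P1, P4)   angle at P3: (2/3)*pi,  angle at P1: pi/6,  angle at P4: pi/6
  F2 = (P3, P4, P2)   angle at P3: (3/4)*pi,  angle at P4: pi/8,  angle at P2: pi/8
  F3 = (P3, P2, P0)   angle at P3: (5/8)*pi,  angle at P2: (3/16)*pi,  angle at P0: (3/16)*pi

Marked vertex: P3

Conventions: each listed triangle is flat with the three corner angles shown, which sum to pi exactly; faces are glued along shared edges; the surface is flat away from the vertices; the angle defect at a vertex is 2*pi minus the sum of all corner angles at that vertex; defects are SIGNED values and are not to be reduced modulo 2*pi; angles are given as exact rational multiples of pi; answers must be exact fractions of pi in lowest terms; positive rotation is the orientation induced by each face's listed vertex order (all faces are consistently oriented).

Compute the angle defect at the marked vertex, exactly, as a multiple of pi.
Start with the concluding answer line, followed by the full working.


Answer: defect(P3) = (-7/8)*pi

Sum of corner angles at P3: (23/8)*pi
defect = 2*pi - (23/8)*pi


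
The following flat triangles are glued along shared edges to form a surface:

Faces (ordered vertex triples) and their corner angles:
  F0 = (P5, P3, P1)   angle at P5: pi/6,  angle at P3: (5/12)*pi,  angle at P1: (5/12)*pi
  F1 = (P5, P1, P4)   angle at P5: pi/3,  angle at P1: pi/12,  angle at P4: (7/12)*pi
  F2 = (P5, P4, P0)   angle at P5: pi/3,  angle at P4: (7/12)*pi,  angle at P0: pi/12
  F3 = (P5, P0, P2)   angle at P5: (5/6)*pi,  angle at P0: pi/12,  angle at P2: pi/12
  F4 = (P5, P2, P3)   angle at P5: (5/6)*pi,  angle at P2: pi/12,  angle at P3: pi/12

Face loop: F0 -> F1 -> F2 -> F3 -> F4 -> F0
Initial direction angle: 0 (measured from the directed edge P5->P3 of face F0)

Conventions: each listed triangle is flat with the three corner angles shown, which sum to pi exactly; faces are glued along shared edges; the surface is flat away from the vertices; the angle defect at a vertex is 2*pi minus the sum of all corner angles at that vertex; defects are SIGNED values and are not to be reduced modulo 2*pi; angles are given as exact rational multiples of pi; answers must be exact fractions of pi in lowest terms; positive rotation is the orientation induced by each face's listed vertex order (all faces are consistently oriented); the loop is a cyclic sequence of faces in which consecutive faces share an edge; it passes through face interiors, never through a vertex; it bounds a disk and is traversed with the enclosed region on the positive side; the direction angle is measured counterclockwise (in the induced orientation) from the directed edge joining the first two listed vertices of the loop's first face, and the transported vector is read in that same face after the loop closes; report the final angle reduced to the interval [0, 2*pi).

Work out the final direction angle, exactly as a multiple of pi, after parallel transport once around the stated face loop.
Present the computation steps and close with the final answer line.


enclosed vertex P5: corner angles sum to (5/2)*pi, defect = 2*pi - (5/2)*pi = -pi/2
adding the enclosed defects to the starting angle (mod 2*pi, induced orientation) gives the holonomy
final angle = 0 - pi/2 = (3/2)*pi (mod 2*pi)

Answer: final direction angle = (3/2)*pi


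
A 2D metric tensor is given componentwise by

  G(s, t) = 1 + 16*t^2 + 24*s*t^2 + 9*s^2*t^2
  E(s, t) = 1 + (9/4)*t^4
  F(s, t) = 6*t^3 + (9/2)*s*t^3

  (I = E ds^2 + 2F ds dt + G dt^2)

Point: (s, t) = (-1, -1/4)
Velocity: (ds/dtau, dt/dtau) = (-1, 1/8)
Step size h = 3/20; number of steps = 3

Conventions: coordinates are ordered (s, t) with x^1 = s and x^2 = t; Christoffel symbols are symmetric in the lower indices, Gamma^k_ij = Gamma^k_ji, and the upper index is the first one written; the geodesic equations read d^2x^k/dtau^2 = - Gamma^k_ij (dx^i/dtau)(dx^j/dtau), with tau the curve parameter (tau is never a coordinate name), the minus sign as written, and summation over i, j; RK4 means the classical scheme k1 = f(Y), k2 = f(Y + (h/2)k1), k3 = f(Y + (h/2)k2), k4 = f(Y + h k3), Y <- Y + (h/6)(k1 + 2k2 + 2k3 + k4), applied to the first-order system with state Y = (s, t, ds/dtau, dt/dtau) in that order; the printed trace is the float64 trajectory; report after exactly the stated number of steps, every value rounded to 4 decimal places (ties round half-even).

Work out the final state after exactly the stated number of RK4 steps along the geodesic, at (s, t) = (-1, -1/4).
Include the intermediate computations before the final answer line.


f(Y) = (ds/dtau, dt/dtau, -Gamma^s_ij Y'^i Y'^j, -Gamma^t_ij Y'^i Y'^j) with the Gammas evaluated at the stage position; h = 0.150000; intermediate values shown to 6 dp
step 0: s = -1.0000, t = -0.2500, ds/dtau = -1.0000, dt/dtau = 0.1250
step 1:
  k1: at (s, t) = (-1.000000, -0.250000), (ds/dtau, dt/dtau) = (-1.000000, 0.125000); Gamma_sss = 0.000000, Gamma_sst = -0.065634, Gamma_stt = 0.087511, Gamma_tss = 0.000000, Gamma_tst = 0.175023, Gamma_ttt = -0.233364; k1 = (-1.000000, 0.125000, -0.017776, 0.047402)
  k2: at (s, t) = (-1.075000, -0.240625), (ds/dtau, dt/dtau) = (-1.001333, 0.128555); Gamma_sss = 0.000000, Gamma_sst = -0.060150, Gamma_stt = 0.064576, Gamma_tss = 0.000000, Gamma_tst = 0.129153, Gamma_ttt = -0.138657; k2 = (-1.001333, 0.128555, -0.016553, 0.035542)
  k3: at (s, t) = (-1.075100, -0.240358), (ds/dtau, dt/dtau) = (-1.001241, 0.127666); Gamma_sss = 0.000000, Gamma_sst = -0.059958, Gamma_stt = 0.064417, Gamma_tss = 0.000000, Gamma_tst = 0.128834, Gamma_ttt = -0.138415; k3 = (-1.001241, 0.127666, -0.016378, 0.035192)
  k4: at (s, t) = (-1.150186, -0.230850), (ds/dtau, dt/dtau) = (-1.002457, 0.130279); Gamma_sss = 0.000000, Gamma_sst = -0.054144, Gamma_stt = 0.042956, Gamma_tss = 0.000000, Gamma_tst = 0.085911, Gamma_ttt = -0.068158; k4 = (-1.002457, 0.130279, -0.014871, 0.023597)
  Y <- Y + (h/6)(k1 + 2k2 + 2k3 + k4): s = -1.1502, t = -0.2308, ds/dtau = -1.0025, dt/dtau = 0.1303
step 2:
  k1: at (s, t) = (-1.150190, -0.230807), (ds/dtau, dt/dtau) = (-1.002463, 0.130312); Gamma_sss = 0.000000, Gamma_sst = -0.054114, Gamma_stt = 0.042939, Gamma_tss = 0.000000, Gamma_tst = 0.085878, Gamma_ttt = -0.068143; k1 = (-1.002463, 0.130312, -0.014867, 0.023594)
  k2: at (s, t) = (-1.225375, -0.221034), (ds/dtau, dt/dtau) = (-1.003578, 0.132081); Gamma_sss = 0.000000, Gamma_sst = -0.048090, Gamma_stt = 0.023488, Gamma_tss = 0.000000, Gamma_tst = 0.046977, Gamma_ttt = -0.022945; k2 = (-1.003578, 0.132081, -0.013159, 0.012854)
  k3: at (s, t) = (-1.225458, -0.220901), (ds/dtau, dt/dtau) = (-1.003450, 0.131276); Gamma_sss = 0.000000, Gamma_sst = -0.048005, Gamma_stt = 0.023443, Gamma_tss = 0.000000, Gamma_tst = 0.046885, Gamma_ttt = -0.022896; k3 = (-1.003450, 0.131276, -0.013051, 0.012747)
  k4: at (s, t) = (-1.300708, -0.211116), (ds/dtau, dt/dtau) = (-1.004420, 0.132224); Gamma_sss = 0.000000, Gamma_sst = -0.042136, Gamma_stt = 0.006512, Gamma_tss = 0.000000, Gamma_tst = 0.013023, Gamma_ttt = -0.002013; k4 = (-1.004420, 0.132224, -0.011306, 0.003494)
  Y <- Y + (h/6)(k1 + 2k2 + 2k3 + k4): s = -1.3007, t = -0.2111, ds/dtau = -1.0044, dt/dtau = 0.1323
step 3:
  k1: at (s, t) = (-1.300714, -0.211076), (ds/dtau, dt/dtau) = (-1.004428, 0.132269); Gamma_sss = 0.000000, Gamma_sst = -0.042112, Gamma_stt = 0.006508, Gamma_tss = 0.000000, Gamma_tst = 0.013016, Gamma_ttt = -0.002012; k1 = (-1.004428, 0.132269, -0.011303, 0.003494)
  k2: at (s, t) = (-1.376046, -0.201156), (ds/dtau, dt/dtau) = (-1.005275, 0.132531); Gamma_sss = 0.000000, Gamma_sst = -0.036469, Gamma_stt = -0.007744, Gamma_tss = 0.000000, Gamma_tst = -0.015487, Gamma_ttt = -0.003288; k2 = (-1.005275, 0.132531, -0.009582, -0.004069)
  k3: at (s, t) = (-1.376109, -0.201136), (ds/dtau, dt/dtau) = (-1.005146, 0.131964); Gamma_sss = 0.000000, Gamma_sst = -0.036458, Gamma_stt = -0.007754, Gamma_tss = 0.000000, Gamma_tst = -0.015507, Gamma_ttt = -0.003298; k3 = (-1.005146, 0.131964, -0.009537, -0.004056)
  k4: at (s, t) = (-1.451486, -0.191281), (ds/dtau, dt/dtau) = (-1.005858, 0.131660); Gamma_sss = 0.000000, Gamma_sst = -0.031256, Gamma_stt = -0.019307, Gamma_tss = 0.000000, Gamma_tst = -0.038613, Gamma_ttt = -0.023851; k4 = (-1.005858, 0.131660, -0.007944, -0.009814)
  Y <- Y + (h/6)(k1 + 2k2 + 2k3 + k4): s = -1.4515, t = -0.1913, ds/dtau = -1.0059, dt/dtau = 0.1317

Answer: s = -1.4515, t = -0.1913, ds/dtau = -1.0059, dt/dtau = 0.1317


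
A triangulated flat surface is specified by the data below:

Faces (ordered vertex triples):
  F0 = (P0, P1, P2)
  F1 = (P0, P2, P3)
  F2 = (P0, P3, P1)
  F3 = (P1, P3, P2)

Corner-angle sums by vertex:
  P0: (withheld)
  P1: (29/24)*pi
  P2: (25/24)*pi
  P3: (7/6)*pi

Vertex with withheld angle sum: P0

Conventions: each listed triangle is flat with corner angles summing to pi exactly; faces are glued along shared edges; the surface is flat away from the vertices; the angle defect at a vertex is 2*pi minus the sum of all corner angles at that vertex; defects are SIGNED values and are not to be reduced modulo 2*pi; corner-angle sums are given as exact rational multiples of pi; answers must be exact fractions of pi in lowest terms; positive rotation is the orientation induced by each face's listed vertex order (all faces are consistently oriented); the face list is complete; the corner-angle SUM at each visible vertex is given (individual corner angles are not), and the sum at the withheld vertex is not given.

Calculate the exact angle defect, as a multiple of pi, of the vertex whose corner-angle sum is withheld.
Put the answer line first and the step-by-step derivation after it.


Answer: defect(P0) = (17/12)*pi

V = 4, E = 6, F = 4; chi = V - E + F = 2
Gauss-Bonnet: total defect = 2*pi*chi = 4*pi; visible defects sum to (31/12)*pi


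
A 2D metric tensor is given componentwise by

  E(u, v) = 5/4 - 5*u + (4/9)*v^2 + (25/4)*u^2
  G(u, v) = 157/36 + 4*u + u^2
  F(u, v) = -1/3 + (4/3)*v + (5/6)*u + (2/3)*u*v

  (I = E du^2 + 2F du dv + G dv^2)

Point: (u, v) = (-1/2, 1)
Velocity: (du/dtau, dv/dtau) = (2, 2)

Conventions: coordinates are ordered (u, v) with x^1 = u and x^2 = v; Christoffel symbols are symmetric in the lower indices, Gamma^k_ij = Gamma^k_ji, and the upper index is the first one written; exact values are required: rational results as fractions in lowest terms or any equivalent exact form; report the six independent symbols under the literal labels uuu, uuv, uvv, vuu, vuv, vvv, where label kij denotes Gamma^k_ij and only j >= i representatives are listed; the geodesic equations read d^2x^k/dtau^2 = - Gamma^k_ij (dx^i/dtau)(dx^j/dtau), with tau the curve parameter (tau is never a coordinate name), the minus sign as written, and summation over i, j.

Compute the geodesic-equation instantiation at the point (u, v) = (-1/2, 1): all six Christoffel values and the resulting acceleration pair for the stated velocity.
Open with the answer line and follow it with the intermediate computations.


Answer: Gamma_uuu = -38754/38801, Gamma_uuv = 2036/38801, Gamma_uvv = -3384/38801, Gamma_vuu = 19396/38801, Gamma_vuv = 22095/38801, Gamma_vvv = 324/38801; accelerations (d^2u/dtau^2, d^2v/dtau^2) = (21752/5543, -36520/5543)

E = 829/144, F = 1/4, G = 47/18 at the point
E_u = -45/4, E_v = 8/9, F_u = 3/2, F_v = 1, G_u = 3, G_v = 0
EG - F^2 = 38801/2592;  g^inv = (2592/38801) * [[47/18, -1/4], [-1/4, 829/144]]
first-kind symbols [ij,l] = (1/2)(d_i g_jl + d_j g_il - d_l g_ij): [uu,u] = E_u/2 = -45/8, [uu,v] = F_u - E_v/2 = 19/18, [uv,u] = E_v/2 = 4/9, [uv,v] = G_u/2 = 3/2, [vv,u] = F_v - G_u/2 = -1/2, [vv,v] = G_v/2 = 0
Gamma^u_ij = (G*[ij,u] - F*[ij,v])/(EG - F^2), Gamma^v_ij = (E*[ij,v] - F*[ij,u])/(EG - F^2)
Gamma_uuu = -38754/38801, Gamma_uuv = 2036/38801, Gamma_uvv = -3384/38801, Gamma_vuu = 19396/38801, Gamma_vuv = 22095/38801, Gamma_vvv = 324/38801
d^2u/dtau^2 = -(Gamma_uuu*(2)^2 + 2*Gamma_uuv*(2)*(2) + Gamma_uvv*(2)^2) = 21752/5543
d^2v/dtau^2 = -(Gamma_vuu*(2)^2 + 2*Gamma_vuv*(2)*(2) + Gamma_vvv*(2)^2) = -36520/5543


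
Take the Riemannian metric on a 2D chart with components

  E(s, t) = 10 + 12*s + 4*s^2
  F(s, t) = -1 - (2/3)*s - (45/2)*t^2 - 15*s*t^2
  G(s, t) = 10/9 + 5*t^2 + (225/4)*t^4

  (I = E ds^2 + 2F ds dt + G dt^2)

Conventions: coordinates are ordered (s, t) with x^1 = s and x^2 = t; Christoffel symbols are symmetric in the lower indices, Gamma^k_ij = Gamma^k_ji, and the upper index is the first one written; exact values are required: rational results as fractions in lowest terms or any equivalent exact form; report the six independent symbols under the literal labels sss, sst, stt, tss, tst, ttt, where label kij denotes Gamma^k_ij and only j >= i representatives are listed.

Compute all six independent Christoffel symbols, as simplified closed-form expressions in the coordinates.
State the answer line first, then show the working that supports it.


Answer: Gamma_sss = (144*s + 216)/(144*s^2 + 432*s + 2025*t^4 + 180*t^2 + 364), Gamma_sst = 0, Gamma_stt = (-1080*s*t - 1620*t)/(144*s^2 + 432*s + 2025*t^4 + 180*t^2 + 364), Gamma_tss = (-540*t^2 - 24)/(144*s^2 + 432*s + 2025*t^4 + 180*t^2 + 364), Gamma_tst = 0, Gamma_ttt = (4050*t^3 + 180*t)/(144*s^2 + 432*s + 2025*t^4 + 180*t^2 + 364)

E = 10 + 12*s + 4*s^2; F = -1 - (2/3)*s - (45/2)*t^2 - 15*s*t^2; G = 10/9 + 5*t^2 + (225/4)*t^4
Gamma^k_ij = (1/2) g^{kl} (d_i g_jl + d_j g_il - d_l g_ij), with g^inv = (1/(EG-F^2)) [[G, -F], [-F, E]]
first partials: E_s = 12 + 8*s, E_t = 0, F_s = -2/3 - 15*t^2, F_t = -45*t - 30*s*t, G_s = 0, G_t = 10*t + 225*t^3
D = EG - F^2 = 91/9 + 12*s + 5*t^2 + 4*s^2 + (225/4)*t^4
expanded: Gamma^s_ss = (G E_s - 2F F_s + F E_t)/(2D), Gamma^s_st = (G E_t - F G_s)/(2D), Gamma^s_tt = (2G F_t - G G_s - F G_t)/(2D), Gamma^t_ss = (2E F_s - E E_t - F E_s)/(2D), Gamma^t_st = (E G_s - F E_t)/(2D), Gamma^t_tt = (E G_t - 2F F_t + F G_s)/(2D); substitute and cancel common factors


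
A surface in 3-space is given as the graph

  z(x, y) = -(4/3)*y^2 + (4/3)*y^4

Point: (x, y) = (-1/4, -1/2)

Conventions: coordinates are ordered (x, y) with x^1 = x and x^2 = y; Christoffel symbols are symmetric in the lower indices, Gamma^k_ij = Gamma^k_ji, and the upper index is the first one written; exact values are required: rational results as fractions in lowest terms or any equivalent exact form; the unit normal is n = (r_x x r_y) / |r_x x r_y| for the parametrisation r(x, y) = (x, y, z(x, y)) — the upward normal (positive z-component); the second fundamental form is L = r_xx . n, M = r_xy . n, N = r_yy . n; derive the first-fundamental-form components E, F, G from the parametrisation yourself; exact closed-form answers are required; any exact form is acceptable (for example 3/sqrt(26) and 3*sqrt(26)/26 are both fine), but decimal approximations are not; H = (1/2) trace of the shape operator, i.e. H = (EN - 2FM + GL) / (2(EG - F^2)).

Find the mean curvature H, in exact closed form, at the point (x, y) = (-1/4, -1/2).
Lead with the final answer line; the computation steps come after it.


Answer: H = 18*sqrt(13)/169

z_x = 0, z_y = 2/3, z_xx = 0, z_xy = 0, z_yy = 4/3
E = 1, F = 0, G = 13/9; answer radicand W^2 = 13/9
unnormalised second-form numerators: l = 0, m = 0, n = 4/3; L = l/sqrt(13/9), and similarly M = m/sqrt(W^2), N = n/sqrt(W^2)
H = (E*n - 2*F*m + G*l) / (2*(EG - F^2)*sqrt(W^2)); E*n - 2*F*m + G*l = 4/3, EG - F^2 = 13/9, so H = (6/13)/sqrt(13/9)


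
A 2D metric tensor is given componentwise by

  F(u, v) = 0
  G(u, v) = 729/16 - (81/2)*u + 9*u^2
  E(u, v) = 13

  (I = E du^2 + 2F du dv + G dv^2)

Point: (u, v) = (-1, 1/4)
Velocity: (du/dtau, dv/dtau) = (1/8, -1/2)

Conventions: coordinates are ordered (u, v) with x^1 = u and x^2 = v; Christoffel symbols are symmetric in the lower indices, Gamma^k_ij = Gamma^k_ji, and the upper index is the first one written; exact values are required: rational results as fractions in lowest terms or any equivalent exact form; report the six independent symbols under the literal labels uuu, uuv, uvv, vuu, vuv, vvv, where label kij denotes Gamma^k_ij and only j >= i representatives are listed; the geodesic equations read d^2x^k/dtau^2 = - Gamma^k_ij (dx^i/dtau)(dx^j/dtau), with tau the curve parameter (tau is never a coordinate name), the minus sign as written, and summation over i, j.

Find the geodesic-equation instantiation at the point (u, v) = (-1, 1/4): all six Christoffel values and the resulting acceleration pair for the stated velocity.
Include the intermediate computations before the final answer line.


E = 13, F = 0, G = 1521/16 at the point
E_u = 0, E_v = 0, F_u = 0, F_v = 0, G_u = -117/2, G_v = 0
EG - F^2 = 19773/16;  g^inv = (16/19773) * [[1521/16, 0], [0, 13]]
first-kind symbols [ij,l] = (1/2)(d_i g_jl + d_j g_il - d_l g_ij): [uu,u] = E_u/2 = 0, [uu,v] = F_u - E_v/2 = 0, [uv,u] = E_v/2 = 0, [uv,v] = G_u/2 = -117/4, [vv,u] = F_v - G_u/2 = 117/4, [vv,v] = G_v/2 = 0
Gamma^u_ij = (G*[ij,u] - F*[ij,v])/(EG - F^2), Gamma^v_ij = (E*[ij,v] - F*[ij,u])/(EG - F^2)
Gamma_uuu = 0, Gamma_uuv = 0, Gamma_uvv = 9/4, Gamma_vuu = 0, Gamma_vuv = -4/13, Gamma_vvv = 0
d^2u/dtau^2 = -(Gamma_uuu*(1/8)^2 + 2*Gamma_uuv*(1/8)*(-1/2) + Gamma_uvv*(-1/2)^2) = -9/16
d^2v/dtau^2 = -(Gamma_vuu*(1/8)^2 + 2*Gamma_vuv*(1/8)*(-1/2) + Gamma_vvv*(-1/2)^2) = -1/26

Answer: Gamma_uuu = 0, Gamma_uuv = 0, Gamma_uvv = 9/4, Gamma_vuu = 0, Gamma_vuv = -4/13, Gamma_vvv = 0; accelerations (d^2u/dtau^2, d^2v/dtau^2) = (-9/16, -1/26)


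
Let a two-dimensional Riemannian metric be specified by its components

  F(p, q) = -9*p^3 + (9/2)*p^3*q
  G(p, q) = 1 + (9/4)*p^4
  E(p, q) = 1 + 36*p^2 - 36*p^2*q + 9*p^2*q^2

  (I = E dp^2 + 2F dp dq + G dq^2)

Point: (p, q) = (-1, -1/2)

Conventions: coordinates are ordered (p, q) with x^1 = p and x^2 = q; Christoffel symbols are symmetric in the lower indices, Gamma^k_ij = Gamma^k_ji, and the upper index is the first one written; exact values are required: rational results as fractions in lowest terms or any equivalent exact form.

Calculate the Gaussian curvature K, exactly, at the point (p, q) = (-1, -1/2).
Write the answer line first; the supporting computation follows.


Answer: K = -36/14161

E = 229/4, F = 45/4, G = 13/4, EG - F^2 = 119/2 at the point
E_p = -225/2, E_q = -45, F_p = -135/4, F_q = -9/2, G_p = -9, G_q = 0
E_qq = 18, F_pq = 27/2, G_pp = 27
Apply the Brioschi formula K = (det M1 - det M2)/(EG - F^2)^2 over the derivative matrices of E, F, G.
M1 = [[-E_qq/2 + F_pq - G_pp/2, E_p/2, F_p - E_q/2], [F_q - G_p/2, E, F], [G_q/2, F, G]] = [[-9, -225/4, -45/4], [0, 229/4, 45/4], [0, 45/4, 13/4]]; det M1 = -1071/2
M2 = [[0, E_q/2, G_p/2], [E_q/2, E, F], [G_p/2, F, G]] = [[0, -45/2, -9/2], [-45/2, 229/4, 45/4], [-9/2, 45/4, 13/4]]; det M2 = -1053/2
det M1 - det M2 = -9; K = -9 / (119/2)^2 = -36/14161


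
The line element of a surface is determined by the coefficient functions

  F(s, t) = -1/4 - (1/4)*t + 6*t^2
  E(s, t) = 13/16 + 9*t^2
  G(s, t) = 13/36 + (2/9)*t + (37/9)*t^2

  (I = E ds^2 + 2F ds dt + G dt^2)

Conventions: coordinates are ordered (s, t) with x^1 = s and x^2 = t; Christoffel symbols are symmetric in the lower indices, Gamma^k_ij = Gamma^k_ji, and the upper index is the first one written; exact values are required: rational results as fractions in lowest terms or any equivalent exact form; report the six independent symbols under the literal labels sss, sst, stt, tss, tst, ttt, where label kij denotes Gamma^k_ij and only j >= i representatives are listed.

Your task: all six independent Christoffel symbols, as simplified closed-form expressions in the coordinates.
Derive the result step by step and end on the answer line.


E = 13/16 + 9*t^2; F = -1/4 - (1/4)*t + 6*t^2; G = 13/36 + (2/9)*t + (37/9)*t^2
Gamma^k_ij = (1/2) g^{kl} (d_i g_jl + d_j g_il - d_l g_ij), with g^inv = (1/(EG-F^2)) [[G, -F], [-F, E]]
first partials: E_s = 0, E_t = 18*t, F_s = 0, F_t = -1/4 + 12*t, G_s = 0, G_t = 2/9 + (74/9)*t
D = EG - F^2 = 133/576 + (1/18)*t + (343/36)*t^2 + 5*t^3 + t^4
expanded: Gamma^s_ss = (G E_s - 2F F_s + F E_t)/(2D), Gamma^s_st = (G E_t - F G_s)/(2D), Gamma^s_tt = (2G F_t - G G_s - F G_t)/(2D), Gamma^t_ss = (2E F_s - E E_t - F E_s)/(2D), Gamma^t_st = (E G_s - F E_t)/(2D), Gamma^t_tt = (E G_t - 2F F_t + F G_s)/(2D); substitute and cancel common factors

Answer: Gamma_sss = (31104*t^3 - 1296*t^2 - 1296*t)/(576*t^4 + 2880*t^3 + 5488*t^2 + 32*t + 133), Gamma_sst = (21312*t^3 + 1152*t^2 + 1872*t)/(576*t^4 + 2880*t^3 + 5488*t^2 + 32*t + 133), Gamma_stt = (14208*t^3 + 1152*t^2 + 3072*t - 36)/(576*t^4 + 2880*t^3 + 5488*t^2 + 32*t + 133), Gamma_tss = (-46656*t^3 - 4212*t)/(576*t^4 + 2880*t^3 + 5488*t^2 + 32*t + 133), Gamma_tst = (-31104*t^3 + 1296*t^2 + 1296*t)/(576*t^4 + 2880*t^3 + 5488*t^2 + 32*t + 133), Gamma_ttt = (-20160*t^3 + 3168*t^2 + 3616*t + 16)/(576*t^4 + 2880*t^3 + 5488*t^2 + 32*t + 133)


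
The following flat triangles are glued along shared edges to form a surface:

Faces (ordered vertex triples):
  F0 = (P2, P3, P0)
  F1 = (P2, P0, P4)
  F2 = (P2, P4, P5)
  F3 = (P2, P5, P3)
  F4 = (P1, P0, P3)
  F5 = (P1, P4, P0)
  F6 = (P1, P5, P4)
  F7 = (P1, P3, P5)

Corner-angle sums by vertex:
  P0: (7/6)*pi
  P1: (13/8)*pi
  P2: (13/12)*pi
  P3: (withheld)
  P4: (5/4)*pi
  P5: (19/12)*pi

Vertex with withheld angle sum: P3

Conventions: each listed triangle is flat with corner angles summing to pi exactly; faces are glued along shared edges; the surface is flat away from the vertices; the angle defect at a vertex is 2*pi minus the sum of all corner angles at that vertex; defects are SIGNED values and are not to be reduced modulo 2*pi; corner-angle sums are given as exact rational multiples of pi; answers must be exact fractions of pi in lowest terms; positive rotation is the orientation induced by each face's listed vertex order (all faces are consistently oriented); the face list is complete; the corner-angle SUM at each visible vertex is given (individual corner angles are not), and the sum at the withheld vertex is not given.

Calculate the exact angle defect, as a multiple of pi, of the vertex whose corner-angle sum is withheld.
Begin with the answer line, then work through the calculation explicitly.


Answer: defect(P3) = (17/24)*pi

V = 6, E = 12, F = 8; chi = V - E + F = 2
Gauss-Bonnet: total defect = 2*pi*chi = 4*pi; visible defects sum to (79/24)*pi


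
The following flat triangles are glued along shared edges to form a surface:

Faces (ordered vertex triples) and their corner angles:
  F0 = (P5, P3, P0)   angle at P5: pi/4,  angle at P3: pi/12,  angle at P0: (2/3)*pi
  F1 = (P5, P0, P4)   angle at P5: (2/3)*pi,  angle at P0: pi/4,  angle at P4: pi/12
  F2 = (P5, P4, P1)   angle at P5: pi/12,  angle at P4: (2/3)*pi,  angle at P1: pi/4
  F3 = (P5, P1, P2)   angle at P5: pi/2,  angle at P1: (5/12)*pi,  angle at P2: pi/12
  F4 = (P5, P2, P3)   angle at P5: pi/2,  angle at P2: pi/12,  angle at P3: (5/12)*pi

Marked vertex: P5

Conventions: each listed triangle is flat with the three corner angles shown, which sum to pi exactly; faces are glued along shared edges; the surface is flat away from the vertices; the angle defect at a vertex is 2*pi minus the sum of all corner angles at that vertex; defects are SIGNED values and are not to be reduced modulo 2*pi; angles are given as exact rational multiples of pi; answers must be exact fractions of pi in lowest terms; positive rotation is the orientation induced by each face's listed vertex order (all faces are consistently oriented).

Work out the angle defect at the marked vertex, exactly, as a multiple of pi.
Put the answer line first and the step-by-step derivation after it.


Answer: defect(P5) = 0

Sum of corner angles at P5: 2*pi
defect = 2*pi - 2*pi


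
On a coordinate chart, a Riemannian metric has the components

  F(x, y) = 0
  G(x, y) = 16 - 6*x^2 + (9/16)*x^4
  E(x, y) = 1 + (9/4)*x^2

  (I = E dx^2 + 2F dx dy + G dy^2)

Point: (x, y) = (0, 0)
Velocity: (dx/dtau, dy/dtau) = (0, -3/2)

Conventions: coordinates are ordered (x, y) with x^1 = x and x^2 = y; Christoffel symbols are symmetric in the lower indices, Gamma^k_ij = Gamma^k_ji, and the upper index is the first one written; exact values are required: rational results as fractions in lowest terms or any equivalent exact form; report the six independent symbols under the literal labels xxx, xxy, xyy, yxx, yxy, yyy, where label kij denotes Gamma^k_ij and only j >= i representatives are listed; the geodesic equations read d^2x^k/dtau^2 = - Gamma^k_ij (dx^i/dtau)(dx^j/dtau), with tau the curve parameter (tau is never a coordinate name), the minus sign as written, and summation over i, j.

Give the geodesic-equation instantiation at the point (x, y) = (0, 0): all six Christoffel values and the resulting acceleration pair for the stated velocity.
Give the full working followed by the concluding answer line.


E = 1, F = 0, G = 16 at the point
E_x = 0, E_y = 0, F_x = 0, F_y = 0, G_x = 0, G_y = 0
EG - F^2 = 16;  g^inv = (1/16) * [[16, 0], [0, 1]]
first-kind symbols [ij,l] = (1/2)(d_i g_jl + d_j g_il - d_l g_ij): [xx,x] = E_x/2 = 0, [xx,y] = F_x - E_y/2 = 0, [xy,x] = E_y/2 = 0, [xy,y] = G_x/2 = 0, [yy,x] = F_y - G_x/2 = 0, [yy,y] = G_y/2 = 0
Gamma^x_ij = (G*[ij,x] - F*[ij,y])/(EG - F^2), Gamma^y_ij = (E*[ij,y] - F*[ij,x])/(EG - F^2)
Gamma_xxx = 0, Gamma_xxy = 0, Gamma_xyy = 0, Gamma_yxx = 0, Gamma_yxy = 0, Gamma_yyy = 0
d^2x/dtau^2 = -(Gamma_xxx*(0)^2 + 2*Gamma_xxy*(0)*(-3/2) + Gamma_xyy*(-3/2)^2) = 0
d^2y/dtau^2 = -(Gamma_yxx*(0)^2 + 2*Gamma_yxy*(0)*(-3/2) + Gamma_yyy*(-3/2)^2) = 0

Answer: Gamma_xxx = 0, Gamma_xxy = 0, Gamma_xyy = 0, Gamma_yxx = 0, Gamma_yxy = 0, Gamma_yyy = 0; accelerations (d^2x/dtau^2, d^2y/dtau^2) = (0, 0)


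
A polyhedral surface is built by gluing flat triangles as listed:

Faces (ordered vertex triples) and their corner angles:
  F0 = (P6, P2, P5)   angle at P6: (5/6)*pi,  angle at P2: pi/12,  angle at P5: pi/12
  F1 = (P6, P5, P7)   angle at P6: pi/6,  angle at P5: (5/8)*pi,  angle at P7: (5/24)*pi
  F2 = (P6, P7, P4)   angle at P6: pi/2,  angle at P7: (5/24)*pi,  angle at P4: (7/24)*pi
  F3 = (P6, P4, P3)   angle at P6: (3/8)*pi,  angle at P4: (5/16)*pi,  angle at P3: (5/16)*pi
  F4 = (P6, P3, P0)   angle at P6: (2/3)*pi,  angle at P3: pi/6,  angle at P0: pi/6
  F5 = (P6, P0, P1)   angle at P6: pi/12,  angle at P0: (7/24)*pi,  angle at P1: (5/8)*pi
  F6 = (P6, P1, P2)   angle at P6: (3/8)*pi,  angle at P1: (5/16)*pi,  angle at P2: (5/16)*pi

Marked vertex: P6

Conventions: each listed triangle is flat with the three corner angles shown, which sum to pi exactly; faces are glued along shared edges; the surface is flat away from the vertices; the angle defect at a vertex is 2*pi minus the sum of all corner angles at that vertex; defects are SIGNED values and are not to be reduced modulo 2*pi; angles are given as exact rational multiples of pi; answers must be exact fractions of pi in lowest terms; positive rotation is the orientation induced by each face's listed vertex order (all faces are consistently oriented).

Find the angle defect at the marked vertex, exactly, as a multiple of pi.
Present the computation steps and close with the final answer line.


Sum of corner angles at P6: 3*pi
defect = 2*pi - 3*pi

Answer: defect(P6) = -pi


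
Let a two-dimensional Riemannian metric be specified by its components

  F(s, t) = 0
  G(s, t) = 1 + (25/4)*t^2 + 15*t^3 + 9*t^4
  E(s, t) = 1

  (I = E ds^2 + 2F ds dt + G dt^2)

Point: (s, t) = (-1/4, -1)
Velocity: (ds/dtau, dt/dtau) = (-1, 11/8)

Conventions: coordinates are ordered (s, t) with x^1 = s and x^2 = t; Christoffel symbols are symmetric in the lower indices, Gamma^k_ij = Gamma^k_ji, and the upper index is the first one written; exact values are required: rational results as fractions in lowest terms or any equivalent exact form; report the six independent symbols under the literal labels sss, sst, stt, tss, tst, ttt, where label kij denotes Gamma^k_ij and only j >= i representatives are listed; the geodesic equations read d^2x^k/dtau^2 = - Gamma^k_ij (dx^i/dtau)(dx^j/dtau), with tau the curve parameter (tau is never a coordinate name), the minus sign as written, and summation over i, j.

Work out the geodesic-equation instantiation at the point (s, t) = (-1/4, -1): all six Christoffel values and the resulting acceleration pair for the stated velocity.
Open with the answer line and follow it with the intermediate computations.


Answer: Gamma_sss = 0, Gamma_sst = 0, Gamma_stt = 0, Gamma_tss = 0, Gamma_tst = 0, Gamma_ttt = -7/5; accelerations (d^2s/dtau^2, d^2t/dtau^2) = (0, 847/320)

E = 1, F = 0, G = 5/4 at the point
E_s = 0, E_t = 0, F_s = 0, F_t = 0, G_s = 0, G_t = -7/2
EG - F^2 = 5/4;  g^inv = (4/5) * [[5/4, 0], [0, 1]]
first-kind symbols [ij,l] = (1/2)(d_i g_jl + d_j g_il - d_l g_ij): [ss,s] = E_s/2 = 0, [ss,t] = F_s - E_t/2 = 0, [st,s] = E_t/2 = 0, [st,t] = G_s/2 = 0, [tt,s] = F_t - G_s/2 = 0, [tt,t] = G_t/2 = -7/4
Gamma^s_ij = (G*[ij,s] - F*[ij,t])/(EG - F^2), Gamma^t_ij = (E*[ij,t] - F*[ij,s])/(EG - F^2)
Gamma_sss = 0, Gamma_sst = 0, Gamma_stt = 0, Gamma_tss = 0, Gamma_tst = 0, Gamma_ttt = -7/5
d^2s/dtau^2 = -(Gamma_sss*(-1)^2 + 2*Gamma_sst*(-1)*(11/8) + Gamma_stt*(11/8)^2) = 0
d^2t/dtau^2 = -(Gamma_tss*(-1)^2 + 2*Gamma_tst*(-1)*(11/8) + Gamma_ttt*(11/8)^2) = 847/320


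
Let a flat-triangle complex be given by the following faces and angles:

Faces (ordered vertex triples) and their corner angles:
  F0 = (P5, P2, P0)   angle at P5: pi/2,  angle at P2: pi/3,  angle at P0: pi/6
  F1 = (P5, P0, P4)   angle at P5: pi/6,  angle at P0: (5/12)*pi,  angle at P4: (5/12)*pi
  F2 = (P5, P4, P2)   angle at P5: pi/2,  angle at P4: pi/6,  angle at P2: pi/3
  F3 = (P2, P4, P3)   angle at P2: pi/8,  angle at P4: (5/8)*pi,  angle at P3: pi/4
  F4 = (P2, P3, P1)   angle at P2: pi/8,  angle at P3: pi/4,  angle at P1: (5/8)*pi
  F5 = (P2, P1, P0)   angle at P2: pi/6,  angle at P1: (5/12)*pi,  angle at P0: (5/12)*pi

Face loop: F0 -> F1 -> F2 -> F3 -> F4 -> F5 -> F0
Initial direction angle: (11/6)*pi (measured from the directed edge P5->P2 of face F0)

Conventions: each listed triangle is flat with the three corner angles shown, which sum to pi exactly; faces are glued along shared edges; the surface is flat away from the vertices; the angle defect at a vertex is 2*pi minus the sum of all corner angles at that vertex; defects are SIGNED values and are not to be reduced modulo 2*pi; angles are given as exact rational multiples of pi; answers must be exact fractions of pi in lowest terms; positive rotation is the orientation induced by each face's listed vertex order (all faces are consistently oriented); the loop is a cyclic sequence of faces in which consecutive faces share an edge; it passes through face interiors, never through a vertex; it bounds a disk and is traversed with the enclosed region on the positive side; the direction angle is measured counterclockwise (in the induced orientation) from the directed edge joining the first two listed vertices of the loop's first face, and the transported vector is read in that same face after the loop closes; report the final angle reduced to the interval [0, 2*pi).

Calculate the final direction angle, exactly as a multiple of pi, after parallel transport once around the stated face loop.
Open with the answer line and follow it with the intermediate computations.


Answer: final direction angle = (19/12)*pi

enclosed vertex P2: corner angles sum to (13/12)*pi, defect = 2*pi - (13/12)*pi = (11/12)*pi
enclosed vertex P5: corner angles sum to (7/6)*pi, defect = 2*pi - (7/6)*pi = (5/6)*pi
holonomy = initial angle + sum of enclosed defects (mod 2*pi), positive in the induced orientation
final angle = (11/6)*pi + (7/4)*pi = (19/12)*pi (mod 2*pi)


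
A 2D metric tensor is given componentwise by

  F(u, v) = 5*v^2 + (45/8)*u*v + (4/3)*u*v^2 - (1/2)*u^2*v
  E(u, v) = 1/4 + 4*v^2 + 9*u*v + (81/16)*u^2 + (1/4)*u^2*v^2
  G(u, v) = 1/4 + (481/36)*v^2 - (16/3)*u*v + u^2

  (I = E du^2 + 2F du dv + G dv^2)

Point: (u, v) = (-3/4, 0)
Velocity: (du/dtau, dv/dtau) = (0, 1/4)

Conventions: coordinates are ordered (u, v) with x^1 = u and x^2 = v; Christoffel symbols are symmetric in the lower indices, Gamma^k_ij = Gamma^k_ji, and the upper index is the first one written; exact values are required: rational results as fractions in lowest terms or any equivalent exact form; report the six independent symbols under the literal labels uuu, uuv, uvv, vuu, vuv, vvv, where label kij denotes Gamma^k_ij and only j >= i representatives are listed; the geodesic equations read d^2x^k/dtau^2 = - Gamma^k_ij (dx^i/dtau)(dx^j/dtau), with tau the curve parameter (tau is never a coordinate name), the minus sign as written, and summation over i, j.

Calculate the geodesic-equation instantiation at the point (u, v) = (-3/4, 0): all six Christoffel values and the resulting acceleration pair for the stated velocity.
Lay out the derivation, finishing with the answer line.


E = 793/256, F = 0, G = 13/16 at the point
E_u = -243/32, E_v = -27/4, F_u = 0, F_v = -9/2, G_u = -3/2, G_v = 4
EG - F^2 = 10309/4096;  g^inv = (4096/10309) * [[13/16, 0], [0, 793/256]]
first-kind symbols [ij,l] = (1/2)(d_i g_jl + d_j g_il - d_l g_ij): [uu,u] = E_u/2 = -243/64, [uu,v] = F_u - E_v/2 = 27/8, [uv,u] = E_v/2 = -27/8, [uv,v] = G_u/2 = -3/4, [vv,u] = F_v - G_u/2 = -15/4, [vv,v] = G_v/2 = 2
Gamma^u_ij = (G*[ij,u] - F*[ij,v])/(EG - F^2), Gamma^v_ij = (E*[ij,v] - F*[ij,u])/(EG - F^2)
Gamma_uuu = -972/793, Gamma_uuv = -864/793, Gamma_uvv = -960/793, Gamma_vuu = 54/13, Gamma_vuv = -12/13, Gamma_vvv = 32/13
d^2u/dtau^2 = -(Gamma_uuu*(0)^2 + 2*Gamma_uuv*(0)*(1/4) + Gamma_uvv*(1/4)^2) = 60/793
d^2v/dtau^2 = -(Gamma_vuu*(0)^2 + 2*Gamma_vuv*(0)*(1/4) + Gamma_vvv*(1/4)^2) = -2/13

Answer: Gamma_uuu = -972/793, Gamma_uuv = -864/793, Gamma_uvv = -960/793, Gamma_vuu = 54/13, Gamma_vuv = -12/13, Gamma_vvv = 32/13; accelerations (d^2u/dtau^2, d^2v/dtau^2) = (60/793, -2/13)


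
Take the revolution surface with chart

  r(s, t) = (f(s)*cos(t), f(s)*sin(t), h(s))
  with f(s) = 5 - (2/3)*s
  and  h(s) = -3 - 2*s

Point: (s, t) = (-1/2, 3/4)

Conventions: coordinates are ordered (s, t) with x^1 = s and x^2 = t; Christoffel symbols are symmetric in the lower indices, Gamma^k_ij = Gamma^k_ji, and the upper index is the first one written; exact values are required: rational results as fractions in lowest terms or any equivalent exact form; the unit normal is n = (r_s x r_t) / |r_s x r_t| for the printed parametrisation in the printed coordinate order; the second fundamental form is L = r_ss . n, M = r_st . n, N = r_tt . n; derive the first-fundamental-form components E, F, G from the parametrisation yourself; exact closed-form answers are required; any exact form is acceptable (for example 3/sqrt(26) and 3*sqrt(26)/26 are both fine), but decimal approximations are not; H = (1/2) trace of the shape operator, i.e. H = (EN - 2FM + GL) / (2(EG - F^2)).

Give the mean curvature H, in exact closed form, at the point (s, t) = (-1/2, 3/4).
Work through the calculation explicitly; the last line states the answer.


f = 16/3, f' = -2/3, f'' = 0, h' = -2, h'' = 0
E = 40/9, F = 0, G = 256/9; answer radicand W^2 = 40/9
unnormalised second-form numerators: l = 0, m = 0, n = -32/3; L = l/sqrt(40/9), and similarly M = m/sqrt(W^2), N = n/sqrt(W^2)
H = (E*n - 2*F*m + G*l) / (2*(EG - F^2)*sqrt(W^2)); E*n - 2*F*m + G*l = -1280/27, EG - F^2 = 10240/81, so H = (-3/16)/sqrt(40/9)

Answer: H = -9*sqrt(10)/320
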